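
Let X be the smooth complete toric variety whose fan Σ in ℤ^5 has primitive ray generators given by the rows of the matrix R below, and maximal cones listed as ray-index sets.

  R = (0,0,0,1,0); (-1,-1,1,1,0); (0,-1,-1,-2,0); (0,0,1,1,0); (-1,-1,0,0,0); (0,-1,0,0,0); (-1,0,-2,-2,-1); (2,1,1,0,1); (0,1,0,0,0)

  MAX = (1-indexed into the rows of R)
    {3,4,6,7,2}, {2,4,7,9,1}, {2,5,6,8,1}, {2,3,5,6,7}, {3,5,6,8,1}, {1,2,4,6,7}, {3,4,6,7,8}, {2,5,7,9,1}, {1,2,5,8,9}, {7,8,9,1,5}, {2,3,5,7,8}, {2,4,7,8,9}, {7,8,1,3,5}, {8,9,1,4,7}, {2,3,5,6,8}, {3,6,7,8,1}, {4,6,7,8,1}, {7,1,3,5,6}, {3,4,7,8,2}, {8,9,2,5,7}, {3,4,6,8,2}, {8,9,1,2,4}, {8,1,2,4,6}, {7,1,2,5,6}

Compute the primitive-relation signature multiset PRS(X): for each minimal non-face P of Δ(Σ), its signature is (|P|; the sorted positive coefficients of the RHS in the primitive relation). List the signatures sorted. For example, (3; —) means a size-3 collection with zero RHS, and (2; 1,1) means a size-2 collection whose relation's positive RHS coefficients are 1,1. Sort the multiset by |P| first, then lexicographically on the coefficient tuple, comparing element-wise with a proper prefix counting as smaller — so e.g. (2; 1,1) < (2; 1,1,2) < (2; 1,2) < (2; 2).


Primitive collections (8):

  • {6,9}:  v_{6} + v_{9} = 0 ; sig = (2; —)
  • {4,5}:  v_{4} + v_{5} = v_{2} ; sig = (2; 1)
  • {3,9}:  v_{3} + v_{9} = v_{5} + v_{7} + v_{8} ; sig = (2; 1,1,1)
  • {1,3,4}:  v_{1} + v_{3} + v_{4} = v_{6} ; sig = (3; 1)
  • {1,2,3}:  v_{1} + v_{2} + v_{3} = v_{5} + v_{6} ; sig = (3; 1,1)
  • {1,2,7,8}:  v_{1} + v_{2} + v_{7} + v_{8} = 0 ; sig = (4; —)
  • {5,6,7,8}:  v_{5} + v_{6} + v_{7} + v_{8} = v_{3} ; sig = (4; 1)
  • {2,6,7,8}:  v_{2} + v_{6} + v_{7} + v_{8} = v_{3} + v_{4} ; sig = (4; 1,1)

Hence PRS(X_Σ) =
[(2; —), (2; 1), (2; 1,1,1), (3; 1), (3; 1,1), (4; —), (4; 1), (4; 1,1)]


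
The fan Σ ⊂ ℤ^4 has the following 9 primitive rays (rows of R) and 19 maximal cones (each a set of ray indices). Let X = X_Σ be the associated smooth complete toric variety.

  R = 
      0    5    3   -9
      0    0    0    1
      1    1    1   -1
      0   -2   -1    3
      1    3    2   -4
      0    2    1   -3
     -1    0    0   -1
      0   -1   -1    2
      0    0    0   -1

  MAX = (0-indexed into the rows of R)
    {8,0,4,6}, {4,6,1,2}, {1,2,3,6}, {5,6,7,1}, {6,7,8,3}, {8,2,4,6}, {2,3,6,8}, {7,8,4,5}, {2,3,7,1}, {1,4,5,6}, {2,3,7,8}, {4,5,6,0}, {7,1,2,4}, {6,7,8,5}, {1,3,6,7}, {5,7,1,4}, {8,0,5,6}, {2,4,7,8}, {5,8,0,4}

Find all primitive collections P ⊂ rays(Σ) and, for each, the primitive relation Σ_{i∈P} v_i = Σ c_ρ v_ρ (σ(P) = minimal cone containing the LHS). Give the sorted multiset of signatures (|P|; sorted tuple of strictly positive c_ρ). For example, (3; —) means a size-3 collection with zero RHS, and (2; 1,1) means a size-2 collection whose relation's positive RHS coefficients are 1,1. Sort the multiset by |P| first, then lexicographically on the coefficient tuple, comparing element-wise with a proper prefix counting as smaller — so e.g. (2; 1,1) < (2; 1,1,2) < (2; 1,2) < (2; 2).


The 11 primitive collections of Σ (r=9, n=4):

  P={1,8}:  v_{1} + v_{8} = 0  ⇒ sig = (2; —)
  P={3,5}:  v_{3} + v_{5} = 0  ⇒ sig = (2; —)
  P={2,5}:  v_{2} + v_{5} = v_{4}  ⇒ sig = (2; 1)
  P={3,4}:  v_{3} + v_{4} = v_{2}  ⇒ sig = (2; 1)
  P={0,1}:  v_{0} + v_{1} = v_{4} + v_{5} + v_{6}  ⇒ sig = (2; 1,1,1)
  P={0,3}:  v_{0} + v_{3} = v_{4} + v_{6} + v_{8}  ⇒ sig = (2; 1,1,1)
  P={0,2}:  v_{0} + v_{2} = 2·v_{4} + v_{6} + v_{8}  ⇒ sig = (2; 1,1,2)
  P={0,7}:  v_{0} + v_{7} = 2·v_{5} + v_{8}  ⇒ sig = (2; 1,2)
  P={2,6,7}:  v_{2} + v_{6} + v_{7} = 0  ⇒ sig = (3; —)
  P={4,6,7}:  v_{4} + v_{6} + v_{7} = v_{5}  ⇒ sig = (3; 1)
  P={4,5,6,8}:  v_{4} + v_{5} + v_{6} + v_{8} = v_{0}  ⇒ sig = (4; 1)

so the primitive-relation signature multiset is
    (2; —)
    (2; —)
    (2; 1)
    (2; 1)
    (2; 1,1,1)
    (2; 1,1,1)
    (2; 1,1,2)
    (2; 1,2)
    (3; —)
    (3; 1)
    (4; 1)


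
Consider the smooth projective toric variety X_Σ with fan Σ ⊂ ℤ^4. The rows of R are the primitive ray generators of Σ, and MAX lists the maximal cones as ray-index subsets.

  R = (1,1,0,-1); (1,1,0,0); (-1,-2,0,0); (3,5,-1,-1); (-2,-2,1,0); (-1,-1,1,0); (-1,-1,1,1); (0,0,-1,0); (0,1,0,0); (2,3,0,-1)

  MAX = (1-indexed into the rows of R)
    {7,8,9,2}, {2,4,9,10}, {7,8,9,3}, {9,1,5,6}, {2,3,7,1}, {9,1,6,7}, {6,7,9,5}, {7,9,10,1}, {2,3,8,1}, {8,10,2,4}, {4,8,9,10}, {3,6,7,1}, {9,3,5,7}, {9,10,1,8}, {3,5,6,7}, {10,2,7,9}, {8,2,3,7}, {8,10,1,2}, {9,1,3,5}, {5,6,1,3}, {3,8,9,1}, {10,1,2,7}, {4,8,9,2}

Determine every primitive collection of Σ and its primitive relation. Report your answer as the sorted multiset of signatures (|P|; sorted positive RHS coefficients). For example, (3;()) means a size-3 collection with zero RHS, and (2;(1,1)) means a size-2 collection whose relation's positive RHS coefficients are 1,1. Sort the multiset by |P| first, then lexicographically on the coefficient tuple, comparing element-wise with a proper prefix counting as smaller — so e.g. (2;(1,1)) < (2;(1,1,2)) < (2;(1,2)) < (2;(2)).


Primitive collections (20):

  P={2,5}:  v_{2} + v_{5} = v_{6} ; sig = (2;(1))
  P={3,10}:  v_{3} + v_{10} = v_{1} ; sig = (2;(1))
  P={2,6}:  v_{2} + v_{6} = v_{1} + v_{7} ; sig = (2;(1,1))
  P={3,4}:  v_{3} + v_{4} = v_{8} + v_{10} ; sig = (2;(1,1))
  P={4,6}:  v_{4} + v_{6} = v_{9} + v_{10} ; sig = (2;(1,1))
  P={6,8}:  v_{6} + v_{8} = v_{3} + v_{9} ; sig = (2;(1,1))
  P={5,10}:  v_{5} + v_{10} = v_{1} + v_{6} + v_{9} ; sig = (2;(1,1,1))
  P={6,10}:  v_{6} + v_{10} = 2·v_{1} + v_{7} + v_{9} ; sig = (2;(1,1,2))
  P={1,4}:  v_{1} + v_{4} = v_{8} + 2·v_{10} ; sig = (2;(1,2))
  P={4,5}:  v_{4} + v_{5} = v_{1} + 2·v_{9} ; sig = (2;(1,2))
  P={4,7}:  v_{4} + v_{7} = 2·v_{2} + 2·v_{9} ; sig = (2;(2,2))
  P={5,8}:  v_{5} + v_{8} = 2·v_{3} + 2·v_{9} ; sig = (2;(2,2))
  P={1,7,8}:  v_{1} + v_{7} + v_{8} = 0 ; sig = (3;())
  P={2,3,9}:  v_{2} + v_{3} + v_{9} = 0 ; sig = (3;())
  P={1,2,9}:  v_{1} + v_{2} + v_{9} = v_{10} ; sig = (3;(1))
  P={3,6,9}:  v_{3} + v_{6} + v_{9} = v_{5} ; sig = (3;(1))
  P={7,8,10}:  v_{7} + v_{8} + v_{10} = v_{2} + v_{9} ; sig = (3;(1,1))
  P={1,5,7}:  v_{1} + v_{5} + v_{7} = 2·v_{6} ; sig = (3;(2))
  P={1,3,7,9}:  v_{1} + v_{3} + v_{7} + v_{9} = v_{6} ; sig = (4;(1))
  P={2,8,9,10}:  v_{2} + v_{8} + v_{9} + v_{10} = v_{4} ; sig = (4;(1))

Hence PRS(X_Σ) =
[(2;(1)), (2;(1)), (2;(1,1)), (2;(1,1)), (2;(1,1)), (2;(1,1)), (2;(1,1,1)), (2;(1,1,2)), (2;(1,2)), (2;(1,2)), (2;(2,2)), (2;(2,2)), (3;()), (3;()), (3;(1)), (3;(1)), (3;(1,1)), (3;(2)), (4;(1)), (4;(1))]


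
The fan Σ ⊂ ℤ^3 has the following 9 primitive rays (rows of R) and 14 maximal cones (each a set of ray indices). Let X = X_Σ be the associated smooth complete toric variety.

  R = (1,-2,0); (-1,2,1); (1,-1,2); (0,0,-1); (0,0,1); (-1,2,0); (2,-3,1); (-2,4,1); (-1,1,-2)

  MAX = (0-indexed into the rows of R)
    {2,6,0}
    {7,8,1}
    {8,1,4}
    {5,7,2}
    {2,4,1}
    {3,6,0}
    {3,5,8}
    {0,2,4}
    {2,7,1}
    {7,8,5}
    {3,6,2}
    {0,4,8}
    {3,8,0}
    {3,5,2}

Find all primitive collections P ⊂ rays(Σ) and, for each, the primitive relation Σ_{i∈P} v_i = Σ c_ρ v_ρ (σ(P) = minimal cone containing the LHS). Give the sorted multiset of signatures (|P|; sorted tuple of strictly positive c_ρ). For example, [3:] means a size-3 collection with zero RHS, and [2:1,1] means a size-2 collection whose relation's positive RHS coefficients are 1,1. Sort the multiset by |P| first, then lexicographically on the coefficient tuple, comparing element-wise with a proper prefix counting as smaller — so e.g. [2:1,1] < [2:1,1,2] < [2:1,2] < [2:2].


The 16 primitive collections of Σ (r=9, n=3):

  {0,5}:  v_{0} + v_{5} = 0 — sig = [2:]
  {2,8}:  v_{2} + v_{8} = 0 — sig = [2:]
  {3,4}:  v_{3} + v_{4} = 0 — sig = [2:]
  {0,1}:  v_{0} + v_{1} = v_{4} — sig = [2:1]
  {0,7}:  v_{0} + v_{7} = v_{1} — sig = [2:1]
  {1,3}:  v_{1} + v_{3} = v_{5} — sig = [2:1]
  {1,5}:  v_{1} + v_{5} = v_{7} — sig = [2:1]
  {1,6}:  v_{1} + v_{6} = v_{2} — sig = [2:1]
  {4,5}:  v_{4} + v_{5} = v_{1} — sig = [2:1]
  {4,6}:  v_{4} + v_{6} = v_{0} + v_{2} — sig = [2:1,1]
  {5,6}:  v_{5} + v_{6} = v_{2} + v_{3} — sig = [2:1,1]
  {6,7}:  v_{6} + v_{7} = v_{2} + v_{5} — sig = [2:1,1]
  {6,8}:  v_{6} + v_{8} = v_{0} + v_{3} — sig = [2:1,1]
  {3,7}:  v_{3} + v_{7} = 2·v_{5} — sig = [2:2]
  {4,7}:  v_{4} + v_{7} = 2·v_{1} — sig = [2:2]
  {0,2,3}:  v_{0} + v_{2} + v_{3} = v_{6} — sig = [3:1]

Signatures (|P|; sorted positive RHS coefficients), sorted:
[[2:], [2:], [2:], [2:1], [2:1], [2:1], [2:1], [2:1], [2:1], [2:1,1], [2:1,1], [2:1,1], [2:1,1], [2:2], [2:2], [3:1]]


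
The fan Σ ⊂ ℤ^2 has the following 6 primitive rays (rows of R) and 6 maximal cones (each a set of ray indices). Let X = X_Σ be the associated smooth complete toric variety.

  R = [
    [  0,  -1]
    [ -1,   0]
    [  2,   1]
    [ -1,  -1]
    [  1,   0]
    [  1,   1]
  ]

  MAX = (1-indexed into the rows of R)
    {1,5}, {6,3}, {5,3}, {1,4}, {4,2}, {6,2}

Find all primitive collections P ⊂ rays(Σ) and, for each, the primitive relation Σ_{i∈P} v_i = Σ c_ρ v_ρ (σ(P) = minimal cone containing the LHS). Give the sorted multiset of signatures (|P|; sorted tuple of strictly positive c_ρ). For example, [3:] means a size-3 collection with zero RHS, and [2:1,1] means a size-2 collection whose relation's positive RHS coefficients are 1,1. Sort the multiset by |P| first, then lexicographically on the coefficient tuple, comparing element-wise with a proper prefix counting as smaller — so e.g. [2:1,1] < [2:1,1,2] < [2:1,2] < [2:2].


9 collections generate NE(X_Σ); each relation:

  P = {2,5}:  v_{2} + v_{5} = 0  ⟹  sig = [2:]
  P = {4,6}:  v_{4} + v_{6} = 0  ⟹  sig = [2:]
  P = {1,2}:  v_{1} + v_{2} = v_{4}  ⟹  sig = [2:1]
  P = {1,6}:  v_{1} + v_{6} = v_{5}  ⟹  sig = [2:1]
  P = {2,3}:  v_{2} + v_{3} = v_{6}  ⟹  sig = [2:1]
  P = {3,4}:  v_{3} + v_{4} = v_{5}  ⟹  sig = [2:1]
  P = {4,5}:  v_{4} + v_{5} = v_{1}  ⟹  sig = [2:1]
  P = {5,6}:  v_{5} + v_{6} = v_{3}  ⟹  sig = [2:1]
  P = {1,3}:  v_{1} + v_{3} = 2·v_{5}  ⟹  sig = [2:2]

Signatures (|P|; sorted positive RHS coefficients), sorted:
    |P|=2: 9 collections, coeffs (), (), (1), (1), (1), (1), (1), (1), (2)


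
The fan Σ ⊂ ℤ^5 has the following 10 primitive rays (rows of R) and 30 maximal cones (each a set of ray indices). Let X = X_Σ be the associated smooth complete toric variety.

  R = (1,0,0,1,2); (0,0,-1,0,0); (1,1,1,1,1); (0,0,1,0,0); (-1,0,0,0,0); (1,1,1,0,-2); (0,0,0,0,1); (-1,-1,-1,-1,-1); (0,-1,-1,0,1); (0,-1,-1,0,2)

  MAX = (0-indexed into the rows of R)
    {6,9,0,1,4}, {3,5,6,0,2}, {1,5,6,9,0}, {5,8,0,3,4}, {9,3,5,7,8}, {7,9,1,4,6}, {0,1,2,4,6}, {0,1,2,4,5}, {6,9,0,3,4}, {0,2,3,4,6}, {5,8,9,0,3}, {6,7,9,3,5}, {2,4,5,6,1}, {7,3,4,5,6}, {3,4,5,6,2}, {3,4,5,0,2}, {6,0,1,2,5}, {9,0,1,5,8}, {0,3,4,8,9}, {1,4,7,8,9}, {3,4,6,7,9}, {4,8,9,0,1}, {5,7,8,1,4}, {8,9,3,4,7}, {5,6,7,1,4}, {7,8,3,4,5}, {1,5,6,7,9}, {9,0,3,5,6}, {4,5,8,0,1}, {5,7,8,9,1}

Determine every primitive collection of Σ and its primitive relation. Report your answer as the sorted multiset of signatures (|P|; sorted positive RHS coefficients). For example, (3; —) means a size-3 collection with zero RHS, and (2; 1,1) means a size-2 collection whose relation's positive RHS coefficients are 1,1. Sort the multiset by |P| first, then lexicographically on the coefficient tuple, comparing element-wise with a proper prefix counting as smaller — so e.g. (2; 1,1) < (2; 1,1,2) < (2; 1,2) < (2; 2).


8 collections generate NE(X_Σ); each relation:

  P = {1,3}:  v_{1} + v_{3} = 0  so sig = (2; —)
  P = {2,7}:  v_{2} + v_{7} = 0  so sig = (2; —)
  P = {0,7}:  v_{0} + v_{7} = v_{8}  so sig = (2; 1)
  P = {2,8}:  v_{2} + v_{8} = v_{0}  so sig = (2; 1)
  P = {6,8}:  v_{6} + v_{8} = v_{9}  so sig = (2; 1)
  P = {2,9}:  v_{2} + v_{9} = v_{0} + v_{6}  so sig = (2; 1,1)
  P = {4,5,9}:  v_{4} + v_{5} + v_{9} = 0  so sig = (3; —)
  P = {0,4,5,6}:  v_{0} + v_{4} + v_{5} + v_{6} = v_{2}  so sig = (4; 1)

Hence PRS(X_Σ) =
[(2; —), (2; —), (2; 1), (2; 1), (2; 1), (2; 1,1), (3; —), (4; 1)]


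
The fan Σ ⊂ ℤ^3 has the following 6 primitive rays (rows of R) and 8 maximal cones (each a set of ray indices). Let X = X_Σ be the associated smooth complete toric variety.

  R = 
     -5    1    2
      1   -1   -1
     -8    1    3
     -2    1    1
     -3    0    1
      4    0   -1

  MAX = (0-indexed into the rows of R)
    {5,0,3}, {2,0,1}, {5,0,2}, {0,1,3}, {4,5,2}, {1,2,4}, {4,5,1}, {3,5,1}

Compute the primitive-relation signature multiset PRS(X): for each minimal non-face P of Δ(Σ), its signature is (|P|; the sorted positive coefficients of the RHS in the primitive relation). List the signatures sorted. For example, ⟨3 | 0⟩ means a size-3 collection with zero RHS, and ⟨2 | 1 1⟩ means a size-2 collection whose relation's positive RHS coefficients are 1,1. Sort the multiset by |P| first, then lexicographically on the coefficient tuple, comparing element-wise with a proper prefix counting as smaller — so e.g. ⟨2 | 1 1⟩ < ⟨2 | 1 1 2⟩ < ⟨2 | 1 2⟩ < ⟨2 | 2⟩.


Δ(Σ) — 6 vertices, 5 min non-faces:

  P = {0,4}:  v_{0} + v_{4} = v_{2} ; sig = ⟨2 | 1⟩
  P = {3,4}:  v_{3} + v_{4} = v_{0} ; sig = ⟨2 | 1⟩
  P = {2,3}:  v_{2} + v_{3} = 2·v_{0} ; sig = ⟨2 | 2⟩
  P = {0,1,5}:  v_{0} + v_{1} + v_{5} = 0 ; sig = ⟨3 | 0⟩
  P = {1,2,5}:  v_{1} + v_{2} + v_{5} = v_{4} ; sig = ⟨3 | 1⟩

Hence PRS(X_Σ) =
[⟨2 | 1⟩, ⟨2 | 1⟩, ⟨2 | 2⟩, ⟨3 | 0⟩, ⟨3 | 1⟩]


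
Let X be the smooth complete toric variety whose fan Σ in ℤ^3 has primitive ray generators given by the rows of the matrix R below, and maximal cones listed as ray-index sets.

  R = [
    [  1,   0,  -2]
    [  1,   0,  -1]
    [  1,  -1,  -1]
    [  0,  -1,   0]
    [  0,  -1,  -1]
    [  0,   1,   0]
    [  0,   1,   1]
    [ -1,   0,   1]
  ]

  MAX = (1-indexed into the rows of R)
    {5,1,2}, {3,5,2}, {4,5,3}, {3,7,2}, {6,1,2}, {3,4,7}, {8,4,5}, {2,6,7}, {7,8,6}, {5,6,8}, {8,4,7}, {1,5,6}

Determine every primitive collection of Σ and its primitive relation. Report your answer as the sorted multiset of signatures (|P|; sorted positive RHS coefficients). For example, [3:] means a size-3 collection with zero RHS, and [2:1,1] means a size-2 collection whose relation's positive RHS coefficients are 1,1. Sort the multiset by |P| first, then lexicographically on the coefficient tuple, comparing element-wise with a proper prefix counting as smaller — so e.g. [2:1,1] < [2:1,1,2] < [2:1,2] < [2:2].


11 collections generate NE(X_Σ); each relation:

  {2,8}:  v_{2} + v_{8} = 0  ⟹  sig = [2:]
  {4,6}:  v_{4} + v_{6} = 0  ⟹  sig = [2:]
  {5,7}:  v_{5} + v_{7} = 0  ⟹  sig = [2:]
  {2,4}:  v_{2} + v_{4} = v_{3}  ⟹  sig = [2:1]
  {3,6}:  v_{3} + v_{6} = v_{2}  ⟹  sig = [2:1]
  {3,8}:  v_{3} + v_{8} = v_{4}  ⟹  sig = [2:1]
  {1,4}:  v_{1} + v_{4} = v_{2} + v_{5}  ⟹  sig = [2:1,1]
  {1,7}:  v_{1} + v_{7} = v_{2} + v_{6}  ⟹  sig = [2:1,1]
  {1,8}:  v_{1} + v_{8} = v_{5} + v_{6}  ⟹  sig = [2:1,1]
  {1,3}:  v_{1} + v_{3} = 2·v_{2} + v_{5}  ⟹  sig = [2:1,2]
  {2,5,6}:  v_{2} + v_{5} + v_{6} = v_{1}  ⟹  sig = [3:1]

so the primitive-relation signature multiset is
{ [2:] ×3,  [2:1] ×3,  [2:1,1] ×3,  [2:1,2],  [3:1] }


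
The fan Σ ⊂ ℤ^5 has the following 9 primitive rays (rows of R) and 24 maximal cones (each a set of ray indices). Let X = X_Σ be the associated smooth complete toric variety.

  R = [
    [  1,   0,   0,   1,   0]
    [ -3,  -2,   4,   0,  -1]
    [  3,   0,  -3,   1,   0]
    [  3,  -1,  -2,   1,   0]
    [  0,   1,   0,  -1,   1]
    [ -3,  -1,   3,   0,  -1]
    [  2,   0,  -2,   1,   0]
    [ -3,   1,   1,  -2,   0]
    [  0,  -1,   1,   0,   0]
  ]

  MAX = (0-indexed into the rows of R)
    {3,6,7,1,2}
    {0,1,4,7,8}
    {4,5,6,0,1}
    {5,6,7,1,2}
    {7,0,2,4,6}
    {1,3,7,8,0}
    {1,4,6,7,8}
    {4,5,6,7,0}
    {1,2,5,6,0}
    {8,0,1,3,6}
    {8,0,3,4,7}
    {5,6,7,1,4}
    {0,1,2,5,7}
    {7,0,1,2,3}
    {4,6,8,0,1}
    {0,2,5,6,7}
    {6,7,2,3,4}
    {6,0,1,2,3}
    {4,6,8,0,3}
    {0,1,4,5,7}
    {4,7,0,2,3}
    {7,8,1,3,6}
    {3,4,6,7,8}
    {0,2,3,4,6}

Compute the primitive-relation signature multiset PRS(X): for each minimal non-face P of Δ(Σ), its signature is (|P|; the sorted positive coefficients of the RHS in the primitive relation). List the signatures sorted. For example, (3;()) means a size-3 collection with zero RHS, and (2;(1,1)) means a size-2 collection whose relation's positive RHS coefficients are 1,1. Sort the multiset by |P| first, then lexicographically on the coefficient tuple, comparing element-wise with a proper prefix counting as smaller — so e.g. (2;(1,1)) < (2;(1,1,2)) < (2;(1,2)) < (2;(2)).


The 9 primitive collections of Σ (r=9, n=5):

  P = {2,8}:  v_{2} + v_{8} = v_{3} ; sig = (2;(1))
  P = {5,8}:  v_{5} + v_{8} = v_{1} ; sig = (2;(1))
  P = {3,5}:  v_{3} + v_{5} = v_{1} + v_{2} ; sig = (2;(1,1))
  P = {2,4,5}:  v_{2} + v_{4} + v_{5} = 0 ; sig = (3;())
  P = {1,2,4}:  v_{1} + v_{2} + v_{4} = v_{8} ; sig = (3;(1))
  P = {1,3,4}:  v_{1} + v_{3} + v_{4} = 2·v_{8} ; sig = (3;(2))
  P = {0,6,7,8}:  v_{0} + v_{6} + v_{7} + v_{8} = 0 ; sig = (4;())
  P = {0,1,6,7}:  v_{0} + v_{1} + v_{6} + v_{7} = v_{5} ; sig = (4;(1))
  P = {0,3,6,7}:  v_{0} + v_{3} + v_{6} + v_{7} = v_{2} ; sig = (4;(1))

Sorted signature multiset PRS(X):
    |P|=2: 3 collections, coeffs (1), (1), (1,1)
    |P|=3: 3 collections, coeffs (), (1), (2)
    |P|=4: 3 collections, coeffs (), (1), (1)


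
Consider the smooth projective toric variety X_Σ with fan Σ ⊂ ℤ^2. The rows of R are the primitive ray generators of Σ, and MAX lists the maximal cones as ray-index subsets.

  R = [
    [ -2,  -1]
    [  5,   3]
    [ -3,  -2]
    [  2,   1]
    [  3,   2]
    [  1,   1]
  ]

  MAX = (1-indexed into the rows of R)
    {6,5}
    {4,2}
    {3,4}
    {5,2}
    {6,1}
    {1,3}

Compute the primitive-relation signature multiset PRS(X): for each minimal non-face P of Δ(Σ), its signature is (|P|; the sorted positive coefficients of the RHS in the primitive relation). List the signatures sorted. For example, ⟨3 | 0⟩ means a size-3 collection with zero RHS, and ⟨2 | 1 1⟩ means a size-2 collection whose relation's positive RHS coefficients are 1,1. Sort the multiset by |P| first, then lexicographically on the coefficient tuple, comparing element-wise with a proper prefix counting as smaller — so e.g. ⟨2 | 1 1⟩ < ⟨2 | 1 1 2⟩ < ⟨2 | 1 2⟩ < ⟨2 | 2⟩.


Δ(Σ) — 6 vertices, 9 min non-faces:

  P={1,4}:  v_{1} + v_{4} = 0  ⇒ sig = ⟨2 | 0⟩
  P={3,5}:  v_{3} + v_{5} = 0  ⇒ sig = ⟨2 | 0⟩
  P={1,2}:  v_{1} + v_{2} = v_{5}  ⇒ sig = ⟨2 | 1⟩
  P={1,5}:  v_{1} + v_{5} = v_{6}  ⇒ sig = ⟨2 | 1⟩
  P={2,3}:  v_{2} + v_{3} = v_{4}  ⇒ sig = ⟨2 | 1⟩
  P={3,6}:  v_{3} + v_{6} = v_{1}  ⇒ sig = ⟨2 | 1⟩
  P={4,5}:  v_{4} + v_{5} = v_{2}  ⇒ sig = ⟨2 | 1⟩
  P={4,6}:  v_{4} + v_{6} = v_{5}  ⇒ sig = ⟨2 | 1⟩
  P={2,6}:  v_{2} + v_{6} = 2·v_{5}  ⇒ sig = ⟨2 | 2⟩

Signatures (|P|; sorted positive RHS coefficients), sorted:
    |P|=2: 9 collections, coeffs (), (), (1), (1), (1), (1), (1), (1), (2)


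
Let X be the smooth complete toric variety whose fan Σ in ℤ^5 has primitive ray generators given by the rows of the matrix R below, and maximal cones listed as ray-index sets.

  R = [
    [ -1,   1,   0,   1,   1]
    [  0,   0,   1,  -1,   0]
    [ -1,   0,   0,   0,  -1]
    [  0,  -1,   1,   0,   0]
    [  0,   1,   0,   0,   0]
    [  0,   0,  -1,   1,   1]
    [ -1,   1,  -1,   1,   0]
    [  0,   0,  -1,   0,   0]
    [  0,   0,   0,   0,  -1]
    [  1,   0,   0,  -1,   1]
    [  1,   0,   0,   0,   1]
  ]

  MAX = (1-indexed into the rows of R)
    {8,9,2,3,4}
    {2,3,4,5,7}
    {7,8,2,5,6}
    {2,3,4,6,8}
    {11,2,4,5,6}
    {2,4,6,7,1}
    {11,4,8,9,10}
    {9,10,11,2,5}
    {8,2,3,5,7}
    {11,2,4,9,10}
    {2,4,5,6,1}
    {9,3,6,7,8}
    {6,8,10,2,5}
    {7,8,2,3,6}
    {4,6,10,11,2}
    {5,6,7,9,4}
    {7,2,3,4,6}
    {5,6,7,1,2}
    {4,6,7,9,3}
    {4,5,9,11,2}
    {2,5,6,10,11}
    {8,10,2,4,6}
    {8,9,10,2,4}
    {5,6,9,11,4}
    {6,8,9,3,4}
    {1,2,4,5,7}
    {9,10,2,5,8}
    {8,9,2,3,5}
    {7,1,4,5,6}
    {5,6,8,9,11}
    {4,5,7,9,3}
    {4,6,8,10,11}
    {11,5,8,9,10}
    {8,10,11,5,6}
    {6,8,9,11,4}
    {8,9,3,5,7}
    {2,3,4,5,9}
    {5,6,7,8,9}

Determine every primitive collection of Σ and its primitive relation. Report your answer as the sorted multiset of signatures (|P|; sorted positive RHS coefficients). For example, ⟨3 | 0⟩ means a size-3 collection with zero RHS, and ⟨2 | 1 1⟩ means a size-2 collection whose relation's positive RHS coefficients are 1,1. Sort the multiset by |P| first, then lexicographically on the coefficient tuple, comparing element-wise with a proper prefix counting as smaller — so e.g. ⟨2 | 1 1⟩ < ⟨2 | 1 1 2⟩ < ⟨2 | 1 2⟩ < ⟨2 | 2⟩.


Minimal non-faces — 18 found among 11 rays, 38 max cones:

  P={3,11}:  v_{3} + v_{11} = 0  so sig = ⟨2 | 0⟩
  P={3,10}:  v_{3} + v_{10} = v_{2} + v_{8}  so sig = ⟨2 | 1 1⟩
  P={7,11}:  v_{7} + v_{11} = v_{5} + v_{6}  so sig = ⟨2 | 1 1⟩
  P={1,8}:  v_{1} + v_{8} = v_{2} + v_{6} + v_{7}  so sig = ⟨2 | 1 1 1⟩
  P={1,9}:  v_{1} + v_{9} = v_{4} + v_{5} + v_{7}  so sig = ⟨2 | 1 1 1⟩
  P={7,10}:  v_{7} + v_{10} = v_{2} + v_{5} + v_{6} + v_{8}  so sig = ⟨2 | 1 1 1 1⟩
  P={1,3}:  v_{1} + v_{3} = v_{2} + v_{4} + 2·v_{7}  so sig = ⟨2 | 1 1 2⟩
  P={1,11}:  v_{1} + v_{11} = v_{2} + v_{4} + 2·v_{5} + 2·v_{6}  so sig = ⟨2 | 1 1 2 2⟩
  P={1,10}:  v_{1} + v_{10} = 2·v_{2} + v_{5} + 2·v_{6}  so sig = ⟨2 | 1 2 2⟩
  P={2,6,9}:  v_{2} + v_{6} + v_{9} = 0  so sig = ⟨3 | 0⟩
  P={4,5,8}:  v_{4} + v_{5} + v_{8} = 0  so sig = ⟨3 | 0⟩
  P={2,8,11}:  v_{2} + v_{8} + v_{11} = v_{10}  so sig = ⟨3 | 1⟩
  P={3,5,6}:  v_{3} + v_{5} + v_{6} = v_{7}  so sig = ⟨3 | 1⟩
  P={2,7,9}:  v_{2} + v_{7} + v_{9} = v_{3} + v_{5}  so sig = ⟨3 | 1 1⟩
  P={4,5,10}:  v_{4} + v_{5} + v_{10} = v_{2} + v_{11}  so sig = ⟨3 | 1 1⟩
  P={4,7,8}:  v_{4} + v_{7} + v_{8} = v_{3} + v_{6}  so sig = ⟨3 | 1 1⟩
  P={6,9,10}:  v_{6} + v_{9} + v_{10} = v_{8} + v_{11}  so sig = ⟨3 | 1 1⟩
  P={2,4,5,6,7}:  v_{2} + v_{4} + v_{5} + v_{6} + v_{7} = v_{1}  so sig = ⟨5 | 1⟩

Sorted signature multiset PRS(X):
{ ⟨2 | 0⟩,  ⟨2 | 1 1⟩ ×2,  ⟨2 | 1 1 1⟩ ×2,  ⟨2 | 1 1 1 1⟩,  ⟨2 | 1 1 2⟩,  ⟨2 | 1 1 2 2⟩,  ⟨2 | 1 2 2⟩,  ⟨3 | 0⟩ ×2,  ⟨3 | 1⟩ ×2,  ⟨3 | 1 1⟩ ×4,  ⟨5 | 1⟩ }


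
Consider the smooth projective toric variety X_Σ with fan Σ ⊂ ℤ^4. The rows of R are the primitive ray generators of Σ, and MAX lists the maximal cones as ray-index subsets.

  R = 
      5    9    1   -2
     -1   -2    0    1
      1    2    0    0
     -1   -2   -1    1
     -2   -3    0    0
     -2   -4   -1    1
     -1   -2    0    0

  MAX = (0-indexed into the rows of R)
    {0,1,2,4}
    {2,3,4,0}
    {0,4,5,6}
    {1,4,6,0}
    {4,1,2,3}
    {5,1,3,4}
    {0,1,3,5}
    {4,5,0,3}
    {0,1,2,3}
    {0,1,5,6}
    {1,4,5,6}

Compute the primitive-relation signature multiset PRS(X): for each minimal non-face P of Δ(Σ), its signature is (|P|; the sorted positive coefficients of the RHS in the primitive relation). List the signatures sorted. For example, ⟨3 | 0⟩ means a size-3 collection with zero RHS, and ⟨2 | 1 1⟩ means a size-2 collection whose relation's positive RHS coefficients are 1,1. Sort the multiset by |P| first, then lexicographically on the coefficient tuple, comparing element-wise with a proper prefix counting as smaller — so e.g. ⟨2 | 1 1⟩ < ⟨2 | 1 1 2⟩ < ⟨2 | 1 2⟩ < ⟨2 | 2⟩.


Primitive collections (5):

  P={2,6}:  v_{2} + v_{6} = 0  →  sig = ⟨2 | 0⟩
  P={2,5}:  v_{2} + v_{5} = v_{3}  →  sig = ⟨2 | 1⟩
  P={3,6}:  v_{3} + v_{6} = v_{5}  →  sig = ⟨2 | 1⟩
  P={0,1,4,5}:  v_{0} + v_{1} + v_{4} + v_{5} = 0  →  sig = ⟨4 | 0⟩
  P={0,1,3,4}:  v_{0} + v_{1} + v_{3} + v_{4} = v_{2}  →  sig = ⟨4 | 1⟩

Sorted signature multiset PRS(X):
    ⟨2 | 0⟩
    ⟨2 | 1⟩
    ⟨2 | 1⟩
    ⟨4 | 0⟩
    ⟨4 | 1⟩


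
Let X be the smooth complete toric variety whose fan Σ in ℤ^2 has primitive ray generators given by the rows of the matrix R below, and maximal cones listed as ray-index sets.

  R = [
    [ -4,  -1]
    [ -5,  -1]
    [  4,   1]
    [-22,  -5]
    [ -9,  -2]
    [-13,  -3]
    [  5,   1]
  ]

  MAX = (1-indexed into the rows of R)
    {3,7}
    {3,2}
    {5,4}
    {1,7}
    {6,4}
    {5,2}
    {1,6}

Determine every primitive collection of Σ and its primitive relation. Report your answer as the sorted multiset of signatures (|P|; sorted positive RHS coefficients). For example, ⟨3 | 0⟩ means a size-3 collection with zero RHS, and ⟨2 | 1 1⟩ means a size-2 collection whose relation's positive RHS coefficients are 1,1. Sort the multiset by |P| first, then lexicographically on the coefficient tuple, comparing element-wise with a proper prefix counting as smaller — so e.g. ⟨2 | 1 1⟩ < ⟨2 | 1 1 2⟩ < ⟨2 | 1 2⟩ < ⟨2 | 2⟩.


|primitive collections| = 14. Relations:

  P = {1,3}:  v_{1} + v_{3} = 0  so sig = ⟨2 | 0⟩
  P = {2,7}:  v_{2} + v_{7} = 0  so sig = ⟨2 | 0⟩
  P = {1,2}:  v_{1} + v_{2} = v_{5}  so sig = ⟨2 | 1⟩
  P = {1,5}:  v_{1} + v_{5} = v_{6}  so sig = ⟨2 | 1⟩
  P = {3,5}:  v_{3} + v_{5} = v_{2}  so sig = ⟨2 | 1⟩
  P = {3,6}:  v_{3} + v_{6} = v_{5}  so sig = ⟨2 | 1⟩
  P = {5,6}:  v_{5} + v_{6} = v_{4}  so sig = ⟨2 | 1⟩
  P = {5,7}:  v_{5} + v_{7} = v_{1}  so sig = ⟨2 | 1⟩
  P = {4,7}:  v_{4} + v_{7} = v_{1} + v_{6}  so sig = ⟨2 | 1 1⟩
  P = {1,4}:  v_{1} + v_{4} = 2·v_{6}  so sig = ⟨2 | 2⟩
  P = {2,6}:  v_{2} + v_{6} = 2·v_{5}  so sig = ⟨2 | 2⟩
  P = {3,4}:  v_{3} + v_{4} = 2·v_{5}  so sig = ⟨2 | 2⟩
  P = {6,7}:  v_{6} + v_{7} = 2·v_{1}  so sig = ⟨2 | 2⟩
  P = {2,4}:  v_{2} + v_{4} = 3·v_{5}  so sig = ⟨2 | 3⟩

Hence PRS(X_Σ) =
    ⟨2 | 0⟩
    ⟨2 | 0⟩
    ⟨2 | 1⟩
    ⟨2 | 1⟩
    ⟨2 | 1⟩
    ⟨2 | 1⟩
    ⟨2 | 1⟩
    ⟨2 | 1⟩
    ⟨2 | 1 1⟩
    ⟨2 | 2⟩
    ⟨2 | 2⟩
    ⟨2 | 2⟩
    ⟨2 | 2⟩
    ⟨2 | 3⟩


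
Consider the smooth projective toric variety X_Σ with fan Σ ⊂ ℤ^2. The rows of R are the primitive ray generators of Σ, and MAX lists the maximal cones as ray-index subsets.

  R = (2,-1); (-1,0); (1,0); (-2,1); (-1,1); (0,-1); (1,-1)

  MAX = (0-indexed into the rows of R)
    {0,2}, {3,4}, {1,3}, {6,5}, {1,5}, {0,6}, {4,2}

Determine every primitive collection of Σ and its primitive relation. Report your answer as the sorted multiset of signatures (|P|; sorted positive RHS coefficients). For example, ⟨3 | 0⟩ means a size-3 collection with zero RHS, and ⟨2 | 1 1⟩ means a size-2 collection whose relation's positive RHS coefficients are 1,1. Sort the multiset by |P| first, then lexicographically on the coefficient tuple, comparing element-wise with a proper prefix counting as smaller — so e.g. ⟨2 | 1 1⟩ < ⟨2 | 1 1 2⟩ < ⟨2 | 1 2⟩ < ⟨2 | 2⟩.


The 14 primitive collections of Σ (r=7, n=2):

  {0,3}:  v_{0} + v_{3} = 0  →  sig = ⟨2 | 0⟩
  {1,2}:  v_{1} + v_{2} = 0  →  sig = ⟨2 | 0⟩
  {4,6}:  v_{4} + v_{6} = 0  →  sig = ⟨2 | 0⟩
  {0,1}:  v_{0} + v_{1} = v_{6}  →  sig = ⟨2 | 1⟩
  {0,4}:  v_{0} + v_{4} = v_{2}  →  sig = ⟨2 | 1⟩
  {1,4}:  v_{1} + v_{4} = v_{3}  →  sig = ⟨2 | 1⟩
  {1,6}:  v_{1} + v_{6} = v_{5}  →  sig = ⟨2 | 1⟩
  {2,3}:  v_{2} + v_{3} = v_{4}  →  sig = ⟨2 | 1⟩
  {2,5}:  v_{2} + v_{5} = v_{6}  →  sig = ⟨2 | 1⟩
  {2,6}:  v_{2} + v_{6} = v_{0}  →  sig = ⟨2 | 1⟩
  {3,6}:  v_{3} + v_{6} = v_{1}  →  sig = ⟨2 | 1⟩
  {4,5}:  v_{4} + v_{5} = v_{1}  →  sig = ⟨2 | 1⟩
  {0,5}:  v_{0} + v_{5} = 2·v_{6}  →  sig = ⟨2 | 2⟩
  {3,5}:  v_{3} + v_{5} = 2·v_{1}  →  sig = ⟨2 | 2⟩

Hence PRS(X_Σ) =
[⟨2 | 0⟩, ⟨2 | 0⟩, ⟨2 | 0⟩, ⟨2 | 1⟩, ⟨2 | 1⟩, ⟨2 | 1⟩, ⟨2 | 1⟩, ⟨2 | 1⟩, ⟨2 | 1⟩, ⟨2 | 1⟩, ⟨2 | 1⟩, ⟨2 | 1⟩, ⟨2 | 2⟩, ⟨2 | 2⟩]


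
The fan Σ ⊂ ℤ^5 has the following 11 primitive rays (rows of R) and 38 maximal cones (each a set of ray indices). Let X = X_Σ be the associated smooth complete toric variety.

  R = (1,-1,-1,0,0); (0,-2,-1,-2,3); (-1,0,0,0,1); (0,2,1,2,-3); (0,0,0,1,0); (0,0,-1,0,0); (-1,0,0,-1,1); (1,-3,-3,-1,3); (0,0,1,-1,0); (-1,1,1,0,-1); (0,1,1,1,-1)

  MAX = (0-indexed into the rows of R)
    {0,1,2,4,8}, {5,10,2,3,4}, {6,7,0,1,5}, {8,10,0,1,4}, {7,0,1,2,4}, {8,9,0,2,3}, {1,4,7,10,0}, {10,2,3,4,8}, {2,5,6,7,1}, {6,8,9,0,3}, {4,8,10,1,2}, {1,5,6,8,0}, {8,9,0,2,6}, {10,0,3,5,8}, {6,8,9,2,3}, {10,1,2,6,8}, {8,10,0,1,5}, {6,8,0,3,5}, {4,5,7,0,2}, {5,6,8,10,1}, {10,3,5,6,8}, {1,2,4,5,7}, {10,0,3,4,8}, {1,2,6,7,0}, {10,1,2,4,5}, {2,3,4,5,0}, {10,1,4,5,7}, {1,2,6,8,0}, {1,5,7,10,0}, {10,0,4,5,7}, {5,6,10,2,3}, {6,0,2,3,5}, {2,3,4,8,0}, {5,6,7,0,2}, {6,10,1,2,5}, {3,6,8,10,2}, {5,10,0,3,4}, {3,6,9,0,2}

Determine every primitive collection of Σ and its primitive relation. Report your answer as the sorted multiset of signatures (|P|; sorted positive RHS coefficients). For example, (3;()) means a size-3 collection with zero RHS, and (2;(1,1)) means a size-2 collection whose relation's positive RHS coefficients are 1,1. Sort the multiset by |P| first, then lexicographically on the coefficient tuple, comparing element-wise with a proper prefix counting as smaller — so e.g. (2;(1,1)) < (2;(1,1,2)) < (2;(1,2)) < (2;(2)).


Σ has 18 primitive collections:

  • {1,3}:  v_{1} + v_{3} = 0 — sig = (2;())
  • {4,6}:  v_{4} + v_{6} = v_{2} — sig = (2;(1))
  • {7,8}:  v_{7} + v_{8} = v_{0} + v_{1} — sig = (2;(1,1))
  • {3,7}:  v_{3} + v_{7} = v_{0} + v_{4} + v_{5} — sig = (2;(1,1,1))
  • {9,10}:  v_{9} + v_{10} = v_{2} + v_{3} + v_{8} — sig = (2;(1,1,1))
  • {1,9}:  v_{1} + v_{9} = v_{0} + v_{2} + v_{6} + v_{8} — sig = (2;(1,1,1,1))
  • {4,9}:  v_{4} + v_{9} = v_{0} + 2·v_{2} + v_{3} + v_{8} — sig = (2;(1,1,1,2))
  • {5,9}:  v_{5} + v_{9} = v_{0} + v_{3} + 2·v_{6} — sig = (2;(1,1,2))
  • {7,9}:  v_{7} + v_{9} = 2·v_{0} + v_{2} + v_{6} — sig = (2;(1,1,2))
  • {0,6,10}:  v_{0} + v_{6} + v_{10} = 0 — sig = (3;())
  • {4,5,8}:  v_{4} + v_{5} + v_{8} = 0 — sig = (3;())
  • {0,2,10}:  v_{0} + v_{2} + v_{10} = v_{4} — sig = (3;(1))
  • {2,5,8}:  v_{2} + v_{5} + v_{8} = v_{6} — sig = (3;(1))
  • {6,7,10}:  v_{6} + v_{7} + v_{10} = v_{1} + v_{4} + v_{5} — sig = (3;(1,1,1))
  • {2,7,10}:  v_{2} + v_{7} + v_{10} = v_{1} + 2·v_{4} + v_{5} — sig = (3;(1,1,2))
  • {0,1,4,5}:  v_{0} + v_{1} + v_{4} + v_{5} = v_{7} — sig = (4;(1))
  • {0,1,2,5}:  v_{0} + v_{1} + v_{2} + v_{5} = v_{6} + v_{7} — sig = (4;(1,1))
  • {0,2,3,6,8}:  v_{0} + v_{2} + v_{3} + v_{6} + v_{8} = v_{9} — sig = (5;(1))

Signatures (|P|; sorted positive RHS coefficients), sorted:
{ (2;()),  (2;(1)),  (2;(1,1)),  (2;(1,1,1)) ×2,  (2;(1,1,1,1)),  (2;(1,1,1,2)),  (2;(1,1,2)) ×2,  (3;()) ×2,  (3;(1)) ×2,  (3;(1,1,1)),  (3;(1,1,2)),  (4;(1)),  (4;(1,1)),  (5;(1)) }


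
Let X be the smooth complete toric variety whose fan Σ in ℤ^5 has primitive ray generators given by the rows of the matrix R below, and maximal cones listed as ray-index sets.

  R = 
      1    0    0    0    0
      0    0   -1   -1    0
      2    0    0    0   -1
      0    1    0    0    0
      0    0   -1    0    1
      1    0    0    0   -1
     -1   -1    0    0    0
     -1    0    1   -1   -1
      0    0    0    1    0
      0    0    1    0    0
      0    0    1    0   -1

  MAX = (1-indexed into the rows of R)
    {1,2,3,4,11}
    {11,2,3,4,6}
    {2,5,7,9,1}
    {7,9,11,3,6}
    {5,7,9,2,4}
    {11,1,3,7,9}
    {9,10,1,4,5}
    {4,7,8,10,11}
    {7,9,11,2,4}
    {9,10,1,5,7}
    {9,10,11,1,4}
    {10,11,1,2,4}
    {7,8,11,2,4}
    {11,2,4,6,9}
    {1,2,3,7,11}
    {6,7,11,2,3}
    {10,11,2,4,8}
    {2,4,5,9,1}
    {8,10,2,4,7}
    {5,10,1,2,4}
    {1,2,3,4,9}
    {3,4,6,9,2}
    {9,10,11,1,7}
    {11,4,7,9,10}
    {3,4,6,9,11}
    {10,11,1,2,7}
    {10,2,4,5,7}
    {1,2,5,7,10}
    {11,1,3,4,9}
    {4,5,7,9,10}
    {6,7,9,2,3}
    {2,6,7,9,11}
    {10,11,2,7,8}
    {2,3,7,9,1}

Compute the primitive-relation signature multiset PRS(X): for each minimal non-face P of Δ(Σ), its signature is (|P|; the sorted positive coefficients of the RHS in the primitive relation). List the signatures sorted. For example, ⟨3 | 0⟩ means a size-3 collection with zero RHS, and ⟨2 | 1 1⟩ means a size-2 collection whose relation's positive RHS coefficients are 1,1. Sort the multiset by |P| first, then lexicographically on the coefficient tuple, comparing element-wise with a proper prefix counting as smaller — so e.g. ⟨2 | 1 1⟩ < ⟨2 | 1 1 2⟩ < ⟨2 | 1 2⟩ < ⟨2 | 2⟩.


18 collections generate NE(X_Σ); each relation:

  P={5,11}:  v_{5} + v_{11} = 0 — sig = ⟨2 | 0⟩
  P={1,6}:  v_{1} + v_{6} = v_{3} — sig = ⟨2 | 1⟩
  P={6,10}:  v_{6} + v_{10} = v_{1} + v_{11} — sig = ⟨2 | 1 1⟩
  P={1,8}:  v_{1} + v_{8} = v_{2} + v_{10} + v_{11} — sig = ⟨2 | 1 1 1⟩
  P={5,6}:  v_{5} + v_{6} = v_{1} + v_{2} + v_{9} — sig = ⟨2 | 1 1 1⟩
  P={8,9}:  v_{8} + v_{9} = v_{4} + v_{7} + v_{11} — sig = ⟨2 | 1 1 1⟩
  P={5,8}:  v_{5} + v_{8} = v_{2} + v_{4} + v_{7} + v_{10} — sig = ⟨2 | 1 1 1 1⟩
  P={3,5}:  v_{3} + v_{5} = 2·v_{1} + v_{2} + v_{9} — sig = ⟨2 | 1 1 2⟩
  P={3,8}:  v_{3} + v_{8} = v_{1} + v_{2} + 2·v_{11} — sig = ⟨2 | 1 1 2⟩
  P={3,10}:  v_{3} + v_{10} = 2·v_{1} + v_{11} — sig = ⟨2 | 1 2⟩
  P={6,8}:  v_{6} + v_{8} = v_{2} + 2·v_{11} — sig = ⟨2 | 1 2⟩
  P={1,4,7}:  v_{1} + v_{4} + v_{7} = 0 — sig = ⟨3 | 0⟩
  P={2,9,10}:  v_{2} + v_{9} + v_{10} = 0 — sig = ⟨3 | 0⟩
  P={3,4,7}:  v_{3} + v_{4} + v_{7} = v_{6} — sig = ⟨3 | 1⟩
  P={4,6,7}:  v_{4} + v_{6} + v_{7} = v_{2} + v_{9} + v_{11} — sig = ⟨3 | 1 1 1⟩
  P={1,2,9,11}:  v_{1} + v_{2} + v_{9} + v_{11} = v_{6} — sig = ⟨4 | 1⟩
  P={2,3,9,11}:  v_{2} + v_{3} + v_{9} + v_{11} = 2·v_{6} — sig = ⟨4 | 2⟩
  P={2,4,7,10,11}:  v_{2} + v_{4} + v_{7} + v_{10} + v_{11} = v_{8} — sig = ⟨5 | 1⟩

Sorted signature multiset PRS(X):
    |P|=2: 11 collections, coeffs (), (1), (1,1), (1,1,1), (1,1,1), (1,1,1), (1,1,1,1), (1,1,2), (1,1,2), (1,2), (1,2)
    |P|=3: 4 collections, coeffs (), (), (1), (1,1,1)
    |P|=4: 2 collections, coeffs (1), (2)
    |P|=5: 1 collection, coeffs (1)


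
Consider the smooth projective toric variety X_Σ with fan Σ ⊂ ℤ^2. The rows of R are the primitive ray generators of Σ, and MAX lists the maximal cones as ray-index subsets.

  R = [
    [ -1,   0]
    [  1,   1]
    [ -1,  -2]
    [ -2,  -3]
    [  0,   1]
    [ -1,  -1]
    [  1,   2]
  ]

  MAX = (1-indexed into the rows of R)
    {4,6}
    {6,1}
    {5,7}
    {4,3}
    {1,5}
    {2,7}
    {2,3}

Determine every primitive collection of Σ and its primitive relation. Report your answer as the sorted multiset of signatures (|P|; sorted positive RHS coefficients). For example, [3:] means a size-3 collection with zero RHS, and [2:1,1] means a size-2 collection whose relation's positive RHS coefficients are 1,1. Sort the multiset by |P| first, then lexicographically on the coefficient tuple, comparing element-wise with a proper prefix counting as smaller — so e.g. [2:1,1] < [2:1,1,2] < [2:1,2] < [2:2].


14 collections generate NE(X_Σ); each relation:

  P = {2,6}:  v_{2} + v_{6} = 0  →  sig = [2:]
  P = {3,7}:  v_{3} + v_{7} = 0  →  sig = [2:]
  P = {1,2}:  v_{1} + v_{2} = v_{5}  →  sig = [2:1]
  P = {2,4}:  v_{2} + v_{4} = v_{3}  →  sig = [2:1]
  P = {2,5}:  v_{2} + v_{5} = v_{7}  →  sig = [2:1]
  P = {3,5}:  v_{3} + v_{5} = v_{6}  →  sig = [2:1]
  P = {3,6}:  v_{3} + v_{6} = v_{4}  →  sig = [2:1]
  P = {4,7}:  v_{4} + v_{7} = v_{6}  →  sig = [2:1]
  P = {5,6}:  v_{5} + v_{6} = v_{1}  →  sig = [2:1]
  P = {6,7}:  v_{6} + v_{7} = v_{5}  →  sig = [2:1]
  P = {1,3}:  v_{1} + v_{3} = 2·v_{6}  →  sig = [2:2]
  P = {1,7}:  v_{1} + v_{7} = 2·v_{5}  →  sig = [2:2]
  P = {4,5}:  v_{4} + v_{5} = 2·v_{6}  →  sig = [2:2]
  P = {1,4}:  v_{1} + v_{4} = 3·v_{6}  →  sig = [2:3]

Sorted signature multiset PRS(X):
    [2:]
    [2:]
    [2:1]
    [2:1]
    [2:1]
    [2:1]
    [2:1]
    [2:1]
    [2:1]
    [2:1]
    [2:2]
    [2:2]
    [2:2]
    [2:3]


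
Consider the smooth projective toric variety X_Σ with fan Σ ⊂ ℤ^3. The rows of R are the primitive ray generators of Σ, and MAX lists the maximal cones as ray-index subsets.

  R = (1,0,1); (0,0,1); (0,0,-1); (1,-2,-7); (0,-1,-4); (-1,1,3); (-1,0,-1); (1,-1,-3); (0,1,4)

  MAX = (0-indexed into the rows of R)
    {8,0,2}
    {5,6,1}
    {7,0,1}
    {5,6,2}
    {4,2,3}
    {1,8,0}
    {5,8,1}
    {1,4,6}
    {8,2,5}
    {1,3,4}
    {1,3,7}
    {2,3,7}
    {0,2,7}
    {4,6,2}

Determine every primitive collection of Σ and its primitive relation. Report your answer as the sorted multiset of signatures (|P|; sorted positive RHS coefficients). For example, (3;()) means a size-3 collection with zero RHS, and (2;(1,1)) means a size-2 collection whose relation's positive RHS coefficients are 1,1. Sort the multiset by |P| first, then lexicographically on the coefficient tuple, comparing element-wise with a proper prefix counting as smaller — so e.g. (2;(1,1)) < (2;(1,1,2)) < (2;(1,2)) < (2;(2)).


15 minimal non-faces of Δ(Σ) (on 9 rays):

  P={0,6}:  v_{0} + v_{6} = 0 — sig = (2;())
  P={1,2}:  v_{1} + v_{2} = 0 — sig = (2;())
  P={4,8}:  v_{4} + v_{8} = 0 — sig = (2;())
  P={5,7}:  v_{5} + v_{7} = 0 — sig = (2;())
  P={0,4}:  v_{0} + v_{4} = v_{7} — sig = (2;(1))
  P={0,5}:  v_{0} + v_{5} = v_{8} — sig = (2;(1))
  P={3,5}:  v_{3} + v_{5} = v_{4} — sig = (2;(1))
  P={3,8}:  v_{3} + v_{8} = v_{7} — sig = (2;(1))
  P={4,5}:  v_{4} + v_{5} = v_{6} — sig = (2;(1))
  P={4,7}:  v_{4} + v_{7} = v_{3} — sig = (2;(1))
  P={6,7}:  v_{6} + v_{7} = v_{4} — sig = (2;(1))
  P={6,8}:  v_{6} + v_{8} = v_{5} — sig = (2;(1))
  P={7,8}:  v_{7} + v_{8} = v_{0} — sig = (2;(1))
  P={0,3}:  v_{0} + v_{3} = 2·v_{7} — sig = (2;(2))
  P={3,6}:  v_{3} + v_{6} = 2·v_{4} — sig = (2;(2))

Sorted signature multiset PRS(X):
[(2;()), (2;()), (2;()), (2;()), (2;(1)), (2;(1)), (2;(1)), (2;(1)), (2;(1)), (2;(1)), (2;(1)), (2;(1)), (2;(1)), (2;(2)), (2;(2))]


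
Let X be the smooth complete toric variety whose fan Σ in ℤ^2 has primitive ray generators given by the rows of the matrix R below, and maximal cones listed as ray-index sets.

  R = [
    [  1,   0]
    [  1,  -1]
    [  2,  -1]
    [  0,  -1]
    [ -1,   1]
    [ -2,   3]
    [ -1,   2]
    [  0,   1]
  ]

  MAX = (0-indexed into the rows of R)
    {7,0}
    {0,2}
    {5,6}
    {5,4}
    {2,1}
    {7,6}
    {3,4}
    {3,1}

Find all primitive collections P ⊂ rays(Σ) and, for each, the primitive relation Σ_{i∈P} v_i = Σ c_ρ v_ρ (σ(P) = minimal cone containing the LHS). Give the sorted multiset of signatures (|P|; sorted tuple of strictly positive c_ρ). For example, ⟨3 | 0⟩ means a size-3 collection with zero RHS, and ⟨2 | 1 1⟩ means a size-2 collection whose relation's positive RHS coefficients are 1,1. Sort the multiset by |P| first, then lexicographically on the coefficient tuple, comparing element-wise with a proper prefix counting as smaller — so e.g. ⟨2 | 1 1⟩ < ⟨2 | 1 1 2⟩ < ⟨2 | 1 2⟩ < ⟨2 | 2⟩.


20 collections generate NE(X_Σ); each relation:

  P = {1,4}:  v_{1} + v_{4} = 0  so sig = ⟨2 | 0⟩
  P = {3,7}:  v_{3} + v_{7} = 0  so sig = ⟨2 | 0⟩
  P = {0,1}:  v_{0} + v_{1} = v_{2}  so sig = ⟨2 | 1⟩
  P = {0,3}:  v_{0} + v_{3} = v_{1}  so sig = ⟨2 | 1⟩
  P = {0,4}:  v_{0} + v_{4} = v_{7}  so sig = ⟨2 | 1⟩
  P = {1,5}:  v_{1} + v_{5} = v_{6}  so sig = ⟨2 | 1⟩
  P = {1,6}:  v_{1} + v_{6} = v_{7}  so sig = ⟨2 | 1⟩
  P = {1,7}:  v_{1} + v_{7} = v_{0}  so sig = ⟨2 | 1⟩
  P = {2,4}:  v_{2} + v_{4} = v_{0}  so sig = ⟨2 | 1⟩
  P = {3,6}:  v_{3} + v_{6} = v_{4}  so sig = ⟨2 | 1⟩
  P = {4,6}:  v_{4} + v_{6} = v_{5}  so sig = ⟨2 | 1⟩
  P = {4,7}:  v_{4} + v_{7} = v_{6}  so sig = ⟨2 | 1⟩
  P = {0,5}:  v_{0} + v_{5} = v_{6} + v_{7}  so sig = ⟨2 | 1 1⟩
  P = {2,6}:  v_{2} + v_{6} = v_{0} + v_{7}  so sig = ⟨2 | 1 1⟩
  P = {0,6}:  v_{0} + v_{6} = 2·v_{7}  so sig = ⟨2 | 2⟩
  P = {2,3}:  v_{2} + v_{3} = 2·v_{1}  so sig = ⟨2 | 2⟩
  P = {2,5}:  v_{2} + v_{5} = 2·v_{7}  so sig = ⟨2 | 2⟩
  P = {2,7}:  v_{2} + v_{7} = 2·v_{0}  so sig = ⟨2 | 2⟩
  P = {3,5}:  v_{3} + v_{5} = 2·v_{4}  so sig = ⟨2 | 2⟩
  P = {5,7}:  v_{5} + v_{7} = 2·v_{6}  so sig = ⟨2 | 2⟩

so the primitive-relation signature multiset is
[⟨2 | 0⟩, ⟨2 | 0⟩, ⟨2 | 1⟩, ⟨2 | 1⟩, ⟨2 | 1⟩, ⟨2 | 1⟩, ⟨2 | 1⟩, ⟨2 | 1⟩, ⟨2 | 1⟩, ⟨2 | 1⟩, ⟨2 | 1⟩, ⟨2 | 1⟩, ⟨2 | 1 1⟩, ⟨2 | 1 1⟩, ⟨2 | 2⟩, ⟨2 | 2⟩, ⟨2 | 2⟩, ⟨2 | 2⟩, ⟨2 | 2⟩, ⟨2 | 2⟩]
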